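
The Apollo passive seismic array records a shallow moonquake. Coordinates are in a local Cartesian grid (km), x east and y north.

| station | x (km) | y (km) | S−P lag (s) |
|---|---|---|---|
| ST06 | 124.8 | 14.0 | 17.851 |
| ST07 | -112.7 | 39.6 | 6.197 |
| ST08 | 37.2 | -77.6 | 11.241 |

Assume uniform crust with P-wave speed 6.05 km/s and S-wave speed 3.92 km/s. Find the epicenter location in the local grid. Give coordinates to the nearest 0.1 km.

x ≈ -71.7 km, y ≈ -15.9 km

Distance from S−P lag: d = Δt · v_P v_S / (v_P − v_S) = Δt · (6.05·3.92)/(6.05−3.92) ≈ 11.1343·Δt.
So d_ST06 = 198.76, d_ST07 = 69.00, d_ST08 = 125.16 km.
Circle about each station: (x − 124.8)² + (y − 14.0)² = 198.76²; (x + 112.7)² + (y − 39.6)² = 69.00²; (x − 37.2)² + (y + 77.6)² = 125.16².
Subtracting the ST06 equation from the ST07 and ST08 equations removes the quadratic terms:
-475.0 x + 51.2 y = 33242.95
-175.2 x − 183.2 y = 15475.07
Solving the 2×2 system: x ≈ -71.7, y ≈ -15.9 km.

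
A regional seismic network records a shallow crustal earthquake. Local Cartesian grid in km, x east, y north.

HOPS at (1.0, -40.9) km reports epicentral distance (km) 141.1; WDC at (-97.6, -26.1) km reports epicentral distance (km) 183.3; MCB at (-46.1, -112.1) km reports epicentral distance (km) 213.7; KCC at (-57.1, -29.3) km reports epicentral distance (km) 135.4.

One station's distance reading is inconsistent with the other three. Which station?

WDC

Solve using three stations at a time. Using HOPS, MCB, KCC (subtract circle equations pairwise → linear system) gives (x, y) ≈ (-14.8, 99.3).
Distances from that point to each station vs reported:
  HOPS: calculated 141.0 vs reported 141.1 → residual 0.1 km
  WDC: calculated 150.2 vs reported 183.3 → residual 33.1 km
  MCB: calculated 213.7 vs reported 213.7 → residual 0.0 km
  KCC: calculated 135.3 vs reported 135.4 → residual 0.1 km
HOPS, MCB, KCC are mutually consistent (residuals ≈ 0); WDC is off by 33.1 km.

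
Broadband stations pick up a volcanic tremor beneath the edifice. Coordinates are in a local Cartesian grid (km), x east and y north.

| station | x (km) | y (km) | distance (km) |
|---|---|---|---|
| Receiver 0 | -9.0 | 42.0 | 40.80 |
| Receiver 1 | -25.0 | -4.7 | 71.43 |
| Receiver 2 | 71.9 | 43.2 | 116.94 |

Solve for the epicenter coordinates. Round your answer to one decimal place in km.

Circle about each station: (x + 9.0)² + (y − 42.0)² = 40.80²; (x + 25.0)² + (y + 4.7)² = 71.43²; (x − 71.9)² + (y − 43.2)² = 116.94².
Subtracting the Receiver 0 equation from the Receiver 1 and Receiver 2 equations removes the quadratic terms:
-32.0 x − 93.4 y = -4635.51
161.8 x + 2.4 y = -6819.47
Solving the 2×2 system: x ≈ -43.1, y ≈ 64.4 km.

-43.1 km east, 64.4 km north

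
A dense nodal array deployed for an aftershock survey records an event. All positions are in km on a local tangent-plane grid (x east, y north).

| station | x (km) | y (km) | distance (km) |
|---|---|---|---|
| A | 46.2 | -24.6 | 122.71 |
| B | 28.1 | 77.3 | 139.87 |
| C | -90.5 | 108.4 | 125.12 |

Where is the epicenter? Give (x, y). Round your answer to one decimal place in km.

Circle about each station: (x − 46.2)² + (y + 24.6)² = 122.71²; (x − 28.1)² + (y − 77.3)² = 139.87²; (x + 90.5)² + (y − 108.4)² = 125.12².
Subtracting the A equation from the B and C equations removes the quadratic terms:
-36.2 x + 203.8 y = -480.57
-273.4 x + 266.0 y = 16603.94
Solving the 2×2 system: x ≈ -76.2, y ≈ -15.9 km.

(-76.2, -15.9)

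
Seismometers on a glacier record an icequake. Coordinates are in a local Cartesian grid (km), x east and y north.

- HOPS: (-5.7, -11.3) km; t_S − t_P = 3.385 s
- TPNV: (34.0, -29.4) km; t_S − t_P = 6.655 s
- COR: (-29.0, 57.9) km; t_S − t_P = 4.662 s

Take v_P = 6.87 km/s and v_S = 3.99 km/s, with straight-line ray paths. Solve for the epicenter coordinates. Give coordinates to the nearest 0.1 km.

x ≈ -4.5 km, y ≈ 20.9 km

Distance from S−P lag: d = Δt · v_P v_S / (v_P − v_S) = Δt · (6.87·3.99)/(6.87−3.99) ≈ 9.5178·Δt.
So d_HOPS = 32.22, d_TPNV = 63.34, d_COR = 44.37 km.
Circle about each station: (x + 5.7)² + (y + 11.3)² = 32.22²; (x − 34.0)² + (y + 29.4)² = 63.34²; (x + 29.0)² + (y − 57.9)² = 44.37².
Subtracting the HOPS equation from the TPNV and COR equations removes the quadratic terms:
79.4 x − 36.2 y = -1113.65
-46.6 x + 138.4 y = 3102.66
Solving the 2×2 system: x ≈ -4.5, y ≈ 20.9 km.
Check against HOPS (with the unrounded x, y): √((x + 5.7)²+(y + 11.3)²) = 32.23 ≈ 32.22 km. ✓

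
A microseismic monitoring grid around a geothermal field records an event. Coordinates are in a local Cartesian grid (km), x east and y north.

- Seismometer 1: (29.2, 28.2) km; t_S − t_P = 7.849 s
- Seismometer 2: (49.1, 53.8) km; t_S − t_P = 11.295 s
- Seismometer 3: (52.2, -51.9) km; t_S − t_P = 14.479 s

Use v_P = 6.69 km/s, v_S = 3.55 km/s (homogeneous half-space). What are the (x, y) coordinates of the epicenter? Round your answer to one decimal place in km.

Distance from S−P lag: d = Δt · v_P v_S / (v_P − v_S) = Δt · (6.69·3.55)/(6.69−3.55) ≈ 7.5635·Δt.
So d_Seismometer 1 = 59.37, d_Seismometer 2 = 85.43, d_Seismometer 3 = 109.51 km.
Circle about each station: (x − 29.2)² + (y − 28.2)² = 59.37²; (x − 49.1)² + (y − 53.8)² = 85.43²; (x − 52.2)² + (y + 51.9)² = 109.51².
Subtracting the Seismometer 1 equation from the Seismometer 2 and Seismometer 3 equations removes the quadratic terms:
39.8 x + 51.2 y = -116.12
46.0 x − 160.2 y = -4697.07
Solving the 2×2 system: x ≈ -29.7, y ≈ 20.8 km.

x ≈ -29.7 km, y ≈ 20.8 km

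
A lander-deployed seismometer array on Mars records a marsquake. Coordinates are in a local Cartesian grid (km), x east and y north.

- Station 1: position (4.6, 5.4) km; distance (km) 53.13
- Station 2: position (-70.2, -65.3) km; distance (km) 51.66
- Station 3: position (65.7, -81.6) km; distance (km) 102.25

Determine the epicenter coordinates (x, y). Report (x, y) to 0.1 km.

Circle about each station: (x − 4.6)² + (y − 5.4)² = 53.13²; (x + 70.2)² + (y + 65.3)² = 51.66²; (x − 65.7)² + (y + 81.6)² = 102.25².
Subtracting pairs of circle equations eliminates x²+y² and gives linear equations (the radical axes):
-149.6 x − 141.4 y = 9295.85
122.2 x − 174.0 y = 3292.46
Solving the 2×2 system: x ≈ -26.6, y ≈ -37.6 km.
Check against Station 1 (with the unrounded x, y): √((x − 4.6)²+(y − 5.4)²) = 53.13 ≈ 53.13 km. ✓

x ≈ -26.6 km, y ≈ -37.6 km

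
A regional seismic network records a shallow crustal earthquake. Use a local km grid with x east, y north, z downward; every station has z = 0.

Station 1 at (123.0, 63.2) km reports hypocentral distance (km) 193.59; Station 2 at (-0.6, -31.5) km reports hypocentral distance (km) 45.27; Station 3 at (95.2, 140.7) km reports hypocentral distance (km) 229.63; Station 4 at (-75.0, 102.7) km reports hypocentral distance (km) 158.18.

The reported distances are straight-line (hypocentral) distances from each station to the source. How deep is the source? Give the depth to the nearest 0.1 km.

Each station gives a sphere (x−x_i)² + (y−y_i)² + z² = d_i² (stations at z=0).
Subtracting the Station 1 sphere from Station 2 and Station 3: z² cancels, leaving linear equations in x and y:
-247.2 x − 189.4 y = 17297.09
-55.6 x + 155.0 y = -5516.56
Solving: x ≈ -33.497, y ≈ -47.606 km (keep extra digits for the depth step; rounded: -33.5, -47.6).
Then from the Station 1 sphere: z² = 193.59² − (x − 123.0)² − (y − 63.2)² with x = -33.497, y = -47.606, so z ≈ 26.605 ≈ 26.6 km.
Check against Station 4 (with the unrounded solution): distance 158.18 ≈ 158.18 km. ✓

z ≈ 26.6 km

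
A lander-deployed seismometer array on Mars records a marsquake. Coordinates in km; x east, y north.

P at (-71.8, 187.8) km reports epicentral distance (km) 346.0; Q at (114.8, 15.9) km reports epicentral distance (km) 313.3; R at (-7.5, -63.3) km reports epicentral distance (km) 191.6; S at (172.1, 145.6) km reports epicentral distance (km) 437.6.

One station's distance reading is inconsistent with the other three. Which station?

Solve using three stations at a time. Using P, Q, S (subtract circle equations pairwise → linear system) gives (x, y) ≈ (-151.6, -148.7).
Distances from that point to each station vs reported:
  P: calculated 345.9 vs reported 346.0 → residual 0.1 km
  Q: calculated 313.1 vs reported 313.3 → residual 0.2 km
  R: calculated 167.5 vs reported 191.6 → residual 24.1 km
  S: calculated 437.5 vs reported 437.6 → residual 0.1 km
P, Q, S are mutually consistent (residuals ≈ 0); R is off by 24.1 km.

R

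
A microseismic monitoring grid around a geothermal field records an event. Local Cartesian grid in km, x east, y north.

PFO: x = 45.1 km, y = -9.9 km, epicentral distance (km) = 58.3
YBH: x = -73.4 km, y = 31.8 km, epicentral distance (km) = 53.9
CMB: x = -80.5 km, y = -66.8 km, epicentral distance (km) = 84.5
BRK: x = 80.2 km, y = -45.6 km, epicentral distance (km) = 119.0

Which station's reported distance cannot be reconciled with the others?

Solve using three stations at a time. Using YBH, CMB, BRK (subtract circle equations pairwise → linear system) gives (x, y) ≈ (-29.5, 0.6).
Distances from that point to each station vs reported:
  PFO: calculated 75.3 vs reported 58.3 → residual 17.0 km
  YBH: calculated 53.9 vs reported 53.9 → residual 0.0 km
  CMB: calculated 84.5 vs reported 84.5 → residual 0.0 km
  BRK: calculated 119.0 vs reported 119.0 → residual 0.0 km
YBH, CMB, BRK are mutually consistent (residuals ≈ 0); PFO is off by 17.0 km.

PFO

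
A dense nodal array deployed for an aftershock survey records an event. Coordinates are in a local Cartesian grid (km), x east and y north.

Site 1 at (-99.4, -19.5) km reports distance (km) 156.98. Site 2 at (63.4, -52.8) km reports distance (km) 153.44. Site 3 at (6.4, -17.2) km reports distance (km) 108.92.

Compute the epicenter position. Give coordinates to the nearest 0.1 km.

Circle about each station: (x + 99.4)² + (y + 19.5)² = 156.98²; (x − 63.4)² + (y + 52.8)² = 153.44²; (x − 6.4)² + (y + 17.2)² = 108.92².
Subtracting pairs of circle equations eliminates x²+y² and gives linear equations (the radical axes):
325.6 x − 66.6 y = -2354.32
211.6 x + 4.6 y = 2855.34
Solving the 2×2 system: x ≈ 11.5, y ≈ 91.6 km.

11.5 km east, 91.6 km north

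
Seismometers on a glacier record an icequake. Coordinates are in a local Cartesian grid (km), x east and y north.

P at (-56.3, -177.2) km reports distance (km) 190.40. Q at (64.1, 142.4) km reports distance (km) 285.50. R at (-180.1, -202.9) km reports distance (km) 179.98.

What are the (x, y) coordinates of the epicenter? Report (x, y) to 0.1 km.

(-168.4, -23.3)

Circle about each station: (x + 56.3)² + (y + 177.2)² = 190.40²; (x − 64.1)² + (y − 142.4)² = 285.50²; (x + 180.1)² + (y + 202.9)² = 179.98².
Subtracting pairs of circle equations eliminates x²+y² and gives linear equations (the radical axes):
240.8 x + 639.2 y = -55441.05
-247.6 x − 51.4 y = 42894.25
Solving the 2×2 system: x ≈ -168.4, y ≈ -23.3 km.
Check against P (with the unrounded x, y): √((x + 56.3)²+(y + 177.2)²) = 190.41 ≈ 190.40 km. ✓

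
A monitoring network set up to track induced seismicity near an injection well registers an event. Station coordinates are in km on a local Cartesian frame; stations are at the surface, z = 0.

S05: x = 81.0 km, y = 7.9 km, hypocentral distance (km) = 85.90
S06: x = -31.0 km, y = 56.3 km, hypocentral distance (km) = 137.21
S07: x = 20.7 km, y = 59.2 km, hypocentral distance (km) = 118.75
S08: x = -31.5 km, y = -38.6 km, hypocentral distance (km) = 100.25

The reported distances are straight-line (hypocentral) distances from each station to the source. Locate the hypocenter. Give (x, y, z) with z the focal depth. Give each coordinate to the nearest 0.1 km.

(45.9, -37.8, 63.7)

Each station gives a sphere (x−x_i)² + (y−y_i)² + z² = d_i² (stations at z=0).
Subtracting the S05 sphere from S06 and S07: z² cancels, leaving linear equations in x and y:
-224.0 x + 96.8 y = -13940.49
-120.6 x + 102.6 y = -9413.03
Solving: x ≈ 45.905, y ≈ -37.786 km (keep extra digits for the depth step; rounded: 45.9, -37.8).
Then from the S05 sphere: z² = 85.90² − (x − 81.0)² − (y − 7.9)² with x = 45.905, y = -37.786, so z ≈ 63.718 ≈ 63.7 km.
Check against S08 (with the unrounded solution): distance 100.26 ≈ 100.25 km. ✓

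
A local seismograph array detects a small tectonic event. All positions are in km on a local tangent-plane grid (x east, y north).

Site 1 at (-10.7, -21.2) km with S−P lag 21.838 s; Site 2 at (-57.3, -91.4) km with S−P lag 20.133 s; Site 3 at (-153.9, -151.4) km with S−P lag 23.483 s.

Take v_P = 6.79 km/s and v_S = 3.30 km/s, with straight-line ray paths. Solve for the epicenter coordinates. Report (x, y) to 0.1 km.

Distance from S−P lag: d = Δt · v_P v_S / (v_P − v_S) = Δt · (6.79·3.30)/(6.79−3.30) ≈ 6.4203·Δt.
So d_Site 1 = 140.21, d_Site 2 = 129.26, d_Site 3 = 150.77 km.
Circle about each station: (x + 10.7)² + (y + 21.2)² = 140.21²; (x + 57.3)² + (y + 91.4)² = 129.26²; (x + 153.9)² + (y + 151.4)² = 150.77².
Subtracting the Site 1 equation from the Site 2 and Site 3 equations removes the quadratic terms:
-93.2 x − 140.4 y = 14024.02
-286.4 x − 260.4 y = 42970.49
Solving the 2×2 system: x ≈ -149.4, y ≈ -0.7 km.

(-149.4, -0.7)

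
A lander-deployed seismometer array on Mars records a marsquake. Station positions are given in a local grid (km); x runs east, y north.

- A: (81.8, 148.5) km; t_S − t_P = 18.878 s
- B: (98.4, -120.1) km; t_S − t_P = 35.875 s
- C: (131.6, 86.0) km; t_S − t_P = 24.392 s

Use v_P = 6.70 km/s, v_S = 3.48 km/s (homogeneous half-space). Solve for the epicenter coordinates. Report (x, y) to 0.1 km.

-44.7 km east, 96.7 km north

Distance from S−P lag: d = Δt · v_P v_S / (v_P − v_S) = Δt · (6.70·3.48)/(6.70−3.48) ≈ 7.2410·Δt.
So d_A = 136.70, d_B = 259.77, d_C = 176.62 km.
Circle about each station: (x − 81.8)² + (y − 148.5)² = 136.70²; (x − 98.4)² + (y + 120.1)² = 259.77²; (x − 131.6)² + (y − 86.0)² = 176.62².
Subtracting pairs of circle equations eliminates x²+y² and gives linear equations (the radical axes):
33.2 x − 537.2 y = -53430.48
99.6 x − 125.0 y = -16536.66
Solving the 2×2 system: x ≈ -44.7, y ≈ 96.7 km.
Check against A (with the unrounded x, y): √((x − 81.8)²+(y − 148.5)²) = 136.67 ≈ 136.70 km. ✓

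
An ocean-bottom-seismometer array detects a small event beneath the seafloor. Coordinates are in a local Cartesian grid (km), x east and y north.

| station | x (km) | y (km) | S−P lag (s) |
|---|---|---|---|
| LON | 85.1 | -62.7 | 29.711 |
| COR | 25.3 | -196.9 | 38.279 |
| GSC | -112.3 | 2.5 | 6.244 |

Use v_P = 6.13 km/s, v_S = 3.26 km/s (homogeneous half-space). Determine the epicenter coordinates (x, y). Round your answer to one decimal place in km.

(-93.5, 41.7)

Distance from S−P lag: d = Δt · v_P v_S / (v_P − v_S) = Δt · (6.13·3.26)/(6.13−3.26) ≈ 6.9630·Δt.
So d_LON = 206.88, d_COR = 266.54, d_GSC = 43.48 km.
Circle about each station: (x − 85.1)² + (y + 62.7)² = 206.88²; (x − 25.3)² + (y + 196.9)² = 266.54²; (x + 112.3)² + (y − 2.5)² = 43.48².
Subtracting the LON equation from the COR and GSC equations removes the quadratic terms:
-119.6 x − 268.4 y = -7.84
-394.8 x + 130.4 y = 42353.06
Solving the 2×2 system: x ≈ -93.5, y ≈ 41.7 km.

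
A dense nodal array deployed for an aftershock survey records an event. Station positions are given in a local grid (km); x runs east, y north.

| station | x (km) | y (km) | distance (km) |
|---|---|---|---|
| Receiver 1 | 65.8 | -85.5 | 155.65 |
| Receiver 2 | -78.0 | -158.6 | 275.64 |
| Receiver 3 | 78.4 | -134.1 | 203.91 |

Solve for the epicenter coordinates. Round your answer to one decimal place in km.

76.3 km east, 69.8 km north

Circle about each station: (x − 65.8)² + (y + 85.5)² = 155.65²; (x + 78.0)² + (y + 158.6)² = 275.64²; (x − 78.4)² + (y + 134.1)² = 203.91².
Subtracting the Receiver 1 equation from the Receiver 2 and Receiver 3 equations removes the quadratic terms:
-287.6 x − 146.2 y = -32152.42
25.2 x − 97.2 y = -4862.89
Solving the 2×2 system: x ≈ 76.3, y ≈ 69.8 km.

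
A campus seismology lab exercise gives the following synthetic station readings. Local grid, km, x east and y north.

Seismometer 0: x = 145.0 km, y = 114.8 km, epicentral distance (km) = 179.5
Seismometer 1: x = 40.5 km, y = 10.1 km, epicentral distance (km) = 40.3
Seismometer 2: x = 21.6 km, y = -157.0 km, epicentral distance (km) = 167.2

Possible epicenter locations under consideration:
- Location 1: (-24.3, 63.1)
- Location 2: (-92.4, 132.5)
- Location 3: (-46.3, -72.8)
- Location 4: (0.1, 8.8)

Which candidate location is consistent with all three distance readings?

Location 4

For each candidate, compare |candidate − station| to the reported distance:
Location 1: residuals Seismometer 0 2.5, Seismometer 1 43.4, Seismometer 2 57.6 → max 57.6 km
Location 2: residuals Seismometer 0 58.6, Seismometer 1 140.4, Seismometer 2 143.9 → max 143.9 km
Location 3: residuals Seismometer 0 88.4, Seismometer 1 79.7, Seismometer 2 59.0 → max 88.4 km
Location 4: residuals Seismometer 0 0.0, Seismometer 1 0.1, Seismometer 2 0.0 → max 0.1 km
Only Location 4 has all residuals ≈ 0.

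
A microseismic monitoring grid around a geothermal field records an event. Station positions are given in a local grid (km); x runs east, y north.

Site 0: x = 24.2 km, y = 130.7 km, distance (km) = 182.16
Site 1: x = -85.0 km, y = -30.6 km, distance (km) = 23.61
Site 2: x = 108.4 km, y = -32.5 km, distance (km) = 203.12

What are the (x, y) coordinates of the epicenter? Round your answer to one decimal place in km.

Circle about each station: (x − 24.2)² + (y − 130.7)² = 182.16²; (x + 85.0)² + (y + 30.6)² = 23.61²; (x − 108.4)² + (y + 32.5)² = 203.12².
Subtracting pairs of circle equations eliminates x²+y² and gives linear equations (the radical axes):
-218.4 x − 322.6 y = 23118.06
168.4 x − 326.4 y = -12936.79
Solving the 2×2 system: x ≈ -93.3, y ≈ -8.5 km.

(-93.3, -8.5)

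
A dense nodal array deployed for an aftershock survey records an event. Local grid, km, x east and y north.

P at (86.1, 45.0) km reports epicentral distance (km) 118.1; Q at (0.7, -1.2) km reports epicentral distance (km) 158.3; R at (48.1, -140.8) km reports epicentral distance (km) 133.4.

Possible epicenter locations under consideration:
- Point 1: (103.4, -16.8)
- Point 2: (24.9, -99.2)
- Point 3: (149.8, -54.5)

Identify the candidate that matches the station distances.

For each candidate, compare |candidate − station| to the reported distance:
Point 1: residuals P 53.9, Q 54.4, R 2.4 → max 54.4 km
Point 2: residuals P 38.5, Q 57.4, R 85.8 → max 85.8 km
Point 3: residuals P 0.0, Q 0.0, R 0.0 → max 0.0 km
Only Point 3 has all residuals ≈ 0.

Point 3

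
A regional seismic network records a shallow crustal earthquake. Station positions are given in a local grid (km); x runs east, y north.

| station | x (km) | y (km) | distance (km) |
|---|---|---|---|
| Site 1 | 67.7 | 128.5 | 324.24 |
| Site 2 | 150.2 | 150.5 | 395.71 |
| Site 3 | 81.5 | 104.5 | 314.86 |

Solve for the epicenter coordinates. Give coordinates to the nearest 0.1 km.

Circle about each station: (x − 67.7)² + (y − 128.5)² = 324.24²; (x − 150.2)² + (y − 150.5)² = 395.71²; (x − 81.5)² + (y − 104.5)² = 314.86².
Subtracting the Site 1 equation from the Site 2 and Site 3 equations removes the quadratic terms:
165.0 x + 44.0 y = -27340.08
27.6 x − 48.0 y = 2461.72
Solving the 2×2 system: x ≈ -131.8, y ≈ -127.1 km.
Check against Site 1 (with the unrounded x, y): √((x − 67.7)²+(y − 128.5)²) = 324.23 ≈ 324.24 km. ✓

(-131.8, -127.1)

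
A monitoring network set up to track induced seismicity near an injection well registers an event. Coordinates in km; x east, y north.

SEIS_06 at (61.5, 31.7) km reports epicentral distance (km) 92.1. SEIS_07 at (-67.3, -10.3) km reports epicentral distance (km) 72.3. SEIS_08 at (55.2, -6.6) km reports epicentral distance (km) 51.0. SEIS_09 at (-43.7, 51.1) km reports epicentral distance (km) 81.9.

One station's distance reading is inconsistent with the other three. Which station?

SEIS_06

Solve using three stations at a time. Using SEIS_07, SEIS_08, SEIS_09 (subtract circle equations pairwise → linear system) gives (x, y) ≈ (4.9, -14.9).
Distances from that point to each station vs reported:
  SEIS_06: calculated 73.3 vs reported 92.1 → residual 18.8 km
  SEIS_07: calculated 72.3 vs reported 72.3 → residual 0.0 km
  SEIS_08: calculated 51.0 vs reported 51.0 → residual 0.0 km
  SEIS_09: calculated 81.9 vs reported 81.9 → residual 0.0 km
SEIS_07, SEIS_08, SEIS_09 are mutually consistent (residuals ≈ 0); SEIS_06 is off by 18.8 km.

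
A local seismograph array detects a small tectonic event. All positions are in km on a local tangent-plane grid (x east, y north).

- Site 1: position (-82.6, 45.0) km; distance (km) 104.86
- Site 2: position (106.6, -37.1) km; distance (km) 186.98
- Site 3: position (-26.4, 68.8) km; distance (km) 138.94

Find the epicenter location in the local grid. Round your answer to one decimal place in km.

Circle about each station: (x + 82.6)² + (y − 45.0)² = 104.86²; (x − 106.6)² + (y + 37.1)² = 186.98²; (x + 26.4)² + (y − 68.8)² = 138.94².
Subtracting pairs of circle equations eliminates x²+y² and gives linear equations (the radical axes):
378.4 x − 164.2 y = -20073.69
112.4 x + 47.6 y = -11726.06
Solving the 2×2 system: x ≈ -79.0, y ≈ -59.8 km.

(-79.0, -59.8)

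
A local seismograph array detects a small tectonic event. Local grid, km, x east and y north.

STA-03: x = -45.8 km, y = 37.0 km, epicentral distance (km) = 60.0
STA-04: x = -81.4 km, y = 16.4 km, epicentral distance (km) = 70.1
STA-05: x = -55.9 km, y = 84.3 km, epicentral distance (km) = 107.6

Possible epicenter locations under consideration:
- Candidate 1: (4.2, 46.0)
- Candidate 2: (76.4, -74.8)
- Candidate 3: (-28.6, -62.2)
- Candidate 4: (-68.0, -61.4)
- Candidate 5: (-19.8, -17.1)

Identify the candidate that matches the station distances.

Candidate 5

For each candidate, compare |candidate − station| to the reported distance:
Candidate 1: residuals STA-03 9.2, STA-04 20.5, STA-05 36.3 → max 36.3 km
Candidate 2: residuals STA-03 105.6, STA-04 112.2, STA-05 99.3 → max 112.2 km
Candidate 3: residuals STA-03 40.7, STA-04 24.6, STA-05 41.4 → max 41.4 km
Candidate 4: residuals STA-03 40.9, STA-04 8.8, STA-05 38.6 → max 40.9 km
Candidate 5: residuals STA-03 0.0, STA-04 0.0, STA-05 0.0 → max 0.0 km
Only Candidate 5 has all residuals ≈ 0.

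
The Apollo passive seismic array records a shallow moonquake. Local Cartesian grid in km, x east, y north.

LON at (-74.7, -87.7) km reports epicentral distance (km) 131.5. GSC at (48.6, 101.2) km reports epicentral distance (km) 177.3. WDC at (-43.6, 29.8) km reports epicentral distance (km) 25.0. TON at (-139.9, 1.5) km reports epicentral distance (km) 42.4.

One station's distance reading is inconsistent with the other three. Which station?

Solve using three stations at a time. Using LON, GSC, TON (subtract circle equations pairwise → linear system) gives (x, y) ≈ (-116.6, 36.9).
Distances from that point to each station vs reported:
  LON: calculated 131.5 vs reported 131.5 → residual 0.0 km
  GSC: calculated 177.3 vs reported 177.3 → residual 0.0 km
  WDC: calculated 73.4 vs reported 25.0 → residual 48.4 km
  TON: calculated 42.4 vs reported 42.4 → residual 0.0 km
LON, GSC, TON are mutually consistent (residuals ≈ 0); WDC is off by 48.4 km.

WDC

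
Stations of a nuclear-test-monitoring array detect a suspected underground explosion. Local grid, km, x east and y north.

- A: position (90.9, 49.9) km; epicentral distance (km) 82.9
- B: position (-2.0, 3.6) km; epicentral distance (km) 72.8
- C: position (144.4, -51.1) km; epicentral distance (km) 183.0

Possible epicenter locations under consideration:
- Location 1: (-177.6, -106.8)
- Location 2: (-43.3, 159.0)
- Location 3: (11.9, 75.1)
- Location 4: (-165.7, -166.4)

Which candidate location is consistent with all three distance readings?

Location 3

For each candidate, compare |candidate − station| to the reported distance:
Location 1: residuals A 228.0, B 134.6, C 143.8 → max 228.0 km
Location 2: residuals A 90.1, B 88.0, C 98.7 → max 98.7 km
Location 3: residuals A 0.0, B 0.0, C 0.0 → max 0.0 km
Location 4: residuals A 252.7, B 163.2, C 147.8 → max 252.7 km
Only Location 3 has all residuals ≈ 0.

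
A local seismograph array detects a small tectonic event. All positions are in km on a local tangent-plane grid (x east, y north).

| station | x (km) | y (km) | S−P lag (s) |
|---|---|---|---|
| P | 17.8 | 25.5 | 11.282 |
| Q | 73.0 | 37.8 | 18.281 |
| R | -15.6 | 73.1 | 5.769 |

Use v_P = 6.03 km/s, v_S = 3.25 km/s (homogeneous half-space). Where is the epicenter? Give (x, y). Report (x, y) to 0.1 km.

-54.0 km east, 59.7 km north

Distance from S−P lag: d = Δt · v_P v_S / (v_P − v_S) = Δt · (6.03·3.25)/(6.03−3.25) ≈ 7.0495·Δt.
So d_P = 79.53, d_Q = 128.87, d_R = 40.67 km.
Circle about each station: (x − 17.8)² + (y − 25.5)² = 79.53²; (x − 73.0)² + (y − 37.8)² = 128.87²; (x + 15.6)² + (y − 73.1)² = 40.67².
Subtracting pairs of circle equations eliminates x²+y² and gives linear equations (the radical axes):
110.4 x + 24.6 y = -4491.71
-66.8 x + 95.2 y = 9290.85
Solving the 2×2 system: x ≈ -54.0, y ≈ 59.7 km.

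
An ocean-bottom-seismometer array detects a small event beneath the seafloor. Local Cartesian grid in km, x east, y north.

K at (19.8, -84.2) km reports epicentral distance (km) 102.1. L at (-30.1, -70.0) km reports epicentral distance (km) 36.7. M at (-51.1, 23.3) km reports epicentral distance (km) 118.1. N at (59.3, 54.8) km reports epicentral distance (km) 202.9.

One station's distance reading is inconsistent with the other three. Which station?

Solve using three stations at a time. Using K, M, N (subtract circle equations pairwise → linear system) gives (x, y) ≈ (-82.2, -90.7).
Distances from that point to each station vs reported:
  K: calculated 102.2 vs reported 102.1 → residual 0.1 km
  L: calculated 56.0 vs reported 36.7 → residual 19.3 km
  M: calculated 118.2 vs reported 118.1 → residual 0.1 km
  N: calculated 202.9 vs reported 202.9 → residual 0.0 km
K, M, N are mutually consistent (residuals ≈ 0); L is off by 19.3 km.

L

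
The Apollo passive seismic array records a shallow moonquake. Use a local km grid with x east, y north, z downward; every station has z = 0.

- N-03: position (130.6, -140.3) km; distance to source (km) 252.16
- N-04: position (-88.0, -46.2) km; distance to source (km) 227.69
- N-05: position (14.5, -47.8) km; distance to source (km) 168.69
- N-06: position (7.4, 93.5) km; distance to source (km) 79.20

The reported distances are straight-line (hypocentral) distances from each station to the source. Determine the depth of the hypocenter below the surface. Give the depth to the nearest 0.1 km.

Each station gives a sphere (x−x_i)² + (y−y_i)² + z² = d_i² (stations at z=0).
Subtracting the N-03 sphere from N-04 and N-05: z² cancels, leaving linear equations in x and y:
-437.2 x + 188.2 y = -15120.08
-232.2 x + 185.0 y = 882.99
Solving: x ≈ 79.700, y ≈ 104.807 km (keep extra digits for the depth step; rounded: 79.7, 104.8).
Then from the N-03 sphere: z² = 252.16² − (x − 130.6)² − (y + 140.3)² with x = 79.700, y = 104.807, so z ≈ 30.272 ≈ 30.3 km.

depth ≈ 30.3 km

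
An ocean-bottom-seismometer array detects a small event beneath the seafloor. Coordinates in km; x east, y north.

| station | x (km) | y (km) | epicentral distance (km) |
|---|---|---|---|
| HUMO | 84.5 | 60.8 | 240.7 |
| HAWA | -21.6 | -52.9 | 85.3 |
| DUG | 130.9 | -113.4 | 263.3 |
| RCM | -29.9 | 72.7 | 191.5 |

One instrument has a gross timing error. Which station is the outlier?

DUG

Solve using three stations at a time. Using HUMO, HAWA, RCM (subtract circle equations pairwise → linear system) gives (x, y) ≈ (-84.1, -111.0).
Distances from that point to each station vs reported:
  HUMO: calculated 240.7 vs reported 240.7 → residual 0.0 km
  HAWA: calculated 85.3 vs reported 85.3 → residual 0.0 km
  DUG: calculated 215.0 vs reported 263.3 → residual 48.3 km
  RCM: calculated 191.5 vs reported 191.5 → residual 0.0 km
HUMO, HAWA, RCM are mutually consistent (residuals ≈ 0); DUG is off by 48.3 km.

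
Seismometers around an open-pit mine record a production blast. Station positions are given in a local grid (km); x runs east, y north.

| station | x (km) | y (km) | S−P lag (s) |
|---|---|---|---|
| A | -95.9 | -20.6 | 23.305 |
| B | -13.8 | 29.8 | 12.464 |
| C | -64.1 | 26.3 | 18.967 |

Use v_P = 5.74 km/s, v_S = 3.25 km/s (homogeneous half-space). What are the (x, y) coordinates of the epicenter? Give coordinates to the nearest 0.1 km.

(76.6, 6.4)

Distance from S−P lag: d = Δt · v_P v_S / (v_P − v_S) = Δt · (5.74·3.25)/(5.74−3.25) ≈ 7.4920·Δt.
So d_A = 174.60, d_B = 93.38, d_C = 142.10 km.
Circle about each station: (x + 95.9)² + (y + 20.6)² = 174.60²; (x + 13.8)² + (y − 29.8)² = 93.38²; (x + 64.1)² + (y − 26.3)² = 142.10².
Subtracting the A equation from the B and C equations removes the quadratic terms:
164.2 x + 100.8 y = 13222.65
63.6 x + 93.8 y = 5472.08
Solving the 2×2 system: x ≈ 76.6, y ≈ 6.4 km.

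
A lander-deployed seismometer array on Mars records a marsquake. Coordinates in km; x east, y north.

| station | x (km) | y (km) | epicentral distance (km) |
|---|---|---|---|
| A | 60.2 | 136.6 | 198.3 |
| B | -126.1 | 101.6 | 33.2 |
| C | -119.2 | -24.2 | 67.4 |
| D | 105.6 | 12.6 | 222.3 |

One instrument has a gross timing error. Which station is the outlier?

Solve using three stations at a time. Using A, C, D (subtract circle equations pairwise → linear system) gives (x, y) ≈ (-114.6, 43.0).
Distances from that point to each station vs reported:
  A: calculated 198.3 vs reported 198.3 → residual 0.0 km
  B: calculated 59.7 vs reported 33.2 → residual 26.5 km
  C: calculated 67.4 vs reported 67.4 → residual 0.0 km
  D: calculated 222.3 vs reported 222.3 → residual 0.0 km
A, C, D are mutually consistent (residuals ≈ 0); B is off by 26.5 km.

B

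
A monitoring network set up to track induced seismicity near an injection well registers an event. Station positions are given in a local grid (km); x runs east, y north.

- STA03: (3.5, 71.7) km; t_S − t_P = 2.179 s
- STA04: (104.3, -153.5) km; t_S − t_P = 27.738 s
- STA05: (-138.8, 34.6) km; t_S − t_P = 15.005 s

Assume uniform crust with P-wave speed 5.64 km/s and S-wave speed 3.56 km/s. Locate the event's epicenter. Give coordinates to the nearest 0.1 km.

Distance from S−P lag: d = Δt · v_P v_S / (v_P − v_S) = Δt · (5.64·3.56)/(5.64−3.56) ≈ 9.6531·Δt.
So d_STA03 = 21.03, d_STA04 = 267.76, d_STA05 = 144.84 km.
Circle about each station: (x − 3.5)² + (y − 71.7)² = 21.03²; (x − 104.3)² + (y + 153.5)² = 267.76²; (x + 138.8)² + (y − 34.6)² = 144.84².
Subtracting the STA03 equation from the STA04 and STA05 equations removes the quadratic terms:
201.6 x − 450.4 y = -41965.56
-284.6 x − 74.2 y = -5226.90
Solving the 2×2 system: x ≈ -5.3, y ≈ 90.8 km.

x ≈ -5.3 km, y ≈ 90.8 km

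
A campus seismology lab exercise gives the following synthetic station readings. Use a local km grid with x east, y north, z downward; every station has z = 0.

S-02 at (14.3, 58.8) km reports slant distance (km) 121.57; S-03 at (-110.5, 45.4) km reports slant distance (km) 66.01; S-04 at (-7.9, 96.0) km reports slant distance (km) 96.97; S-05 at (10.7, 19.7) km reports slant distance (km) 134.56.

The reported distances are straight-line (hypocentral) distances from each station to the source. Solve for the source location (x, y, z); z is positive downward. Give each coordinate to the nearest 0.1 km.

Each station gives a sphere (x−x_i)² + (y−y_i)² + z² = d_i² (stations at z=0).
Subtracting the S-02 sphere from S-03 and S-04: z² cancels, leaving linear equations in x and y:
-249.6 x − 26.8 y = 21031.42
-44.4 x + 74.4 y = 10992.56
Solving: x ≈ -94.095, y ≈ 91.596 km (keep extra digits for the depth step; rounded: -94.1, 91.6).
Then from the S-02 sphere: z² = 121.57² − (x − 14.3)² − (y − 58.8)² with x = -94.095, y = 91.596, so z ≈ 44.206 ≈ 44.2 km.

x ≈ -94.1 km, y ≈ 91.6 km, depth ≈ 44.2 km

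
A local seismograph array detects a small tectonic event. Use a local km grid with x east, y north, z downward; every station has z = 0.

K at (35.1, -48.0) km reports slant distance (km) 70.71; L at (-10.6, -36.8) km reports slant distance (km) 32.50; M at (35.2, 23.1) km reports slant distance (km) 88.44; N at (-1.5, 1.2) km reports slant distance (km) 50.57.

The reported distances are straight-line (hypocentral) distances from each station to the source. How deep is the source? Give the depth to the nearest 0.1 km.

Each station gives a sphere (x−x_i)² + (y−y_i)² + z² = d_i² (stations at z=0).
Subtracting the K sphere from L and M: z² cancels, leaving linear equations in x and y:
-91.4 x + 22.4 y = 1874.24
0.2 x + 142.2 y = -4585.09
Solving: x ≈ -28.398, y ≈ -32.204 km (keep extra digits for the depth step; rounded: -28.4, -32.2).
Then from the K sphere: z² = 70.71² − (x − 35.1)² − (y + 48.0)² with x = -28.398, y = -32.204, so z ≈ 26.803 ≈ 26.8 km.

z ≈ 26.8 km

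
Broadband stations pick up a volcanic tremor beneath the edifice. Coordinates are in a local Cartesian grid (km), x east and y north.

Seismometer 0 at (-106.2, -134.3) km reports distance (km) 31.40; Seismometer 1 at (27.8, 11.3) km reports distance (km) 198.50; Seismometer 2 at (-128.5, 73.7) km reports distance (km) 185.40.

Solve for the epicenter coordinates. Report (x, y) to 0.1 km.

Circle about each station: (x + 106.2)² + (y + 134.3)² = 31.40²; (x − 27.8)² + (y − 11.3)² = 198.50²; (x + 128.5)² + (y − 73.7)² = 185.40².
Subtracting pairs of circle equations eliminates x²+y² and gives linear equations (the radical axes):
268.0 x + 291.2 y = -66830.69
-44.6 x + 416.0 y = -40758.19
Solving the 2×2 system: x ≈ -128.0, y ≈ -111.7 km.
Check against Seismometer 0 (with the unrounded x, y): √((x + 106.2)²+(y + 134.3)²) = 31.40 ≈ 31.40 km. ✓

x ≈ -128.0 km, y ≈ -111.7 km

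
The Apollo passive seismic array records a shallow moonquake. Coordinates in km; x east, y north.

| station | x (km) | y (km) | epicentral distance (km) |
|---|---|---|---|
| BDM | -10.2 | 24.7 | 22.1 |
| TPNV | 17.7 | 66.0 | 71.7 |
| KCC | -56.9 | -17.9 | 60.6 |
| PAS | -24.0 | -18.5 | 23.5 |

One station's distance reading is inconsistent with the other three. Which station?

Solve using three stations at a time. Using BDM, TPNV, PAS (subtract circle equations pairwise → linear system) gives (x, y) ≈ (-19.1, 4.5).
Distances from that point to each station vs reported:
  BDM: calculated 22.1 vs reported 22.1 → residual 0.0 km
  TPNV: calculated 71.7 vs reported 71.7 → residual 0.0 km
  KCC: calculated 43.9 vs reported 60.6 → residual 16.7 km
  PAS: calculated 23.5 vs reported 23.5 → residual 0.0 km
BDM, TPNV, PAS are mutually consistent (residuals ≈ 0); KCC is off by 16.7 km.

KCC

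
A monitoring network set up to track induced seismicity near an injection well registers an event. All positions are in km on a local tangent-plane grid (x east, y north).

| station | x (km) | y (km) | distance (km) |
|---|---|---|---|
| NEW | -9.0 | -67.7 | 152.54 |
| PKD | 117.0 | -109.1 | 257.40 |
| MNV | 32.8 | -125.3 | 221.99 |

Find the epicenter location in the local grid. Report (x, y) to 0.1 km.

Circle about each station: (x + 9.0)² + (y + 67.7)² = 152.54²; (x − 117.0)² + (y + 109.1)² = 257.40²; (x − 32.8)² + (y + 125.3)² = 221.99².
Subtracting the NEW equation from the PKD and MNV equations removes the quadratic terms:
252.0 x − 82.8 y = -22058.79
83.6 x − 115.2 y = -13899.47
Solving the 2×2 system: x ≈ -62.9, y ≈ 75.0 km.

x ≈ -62.9 km, y ≈ 75.0 km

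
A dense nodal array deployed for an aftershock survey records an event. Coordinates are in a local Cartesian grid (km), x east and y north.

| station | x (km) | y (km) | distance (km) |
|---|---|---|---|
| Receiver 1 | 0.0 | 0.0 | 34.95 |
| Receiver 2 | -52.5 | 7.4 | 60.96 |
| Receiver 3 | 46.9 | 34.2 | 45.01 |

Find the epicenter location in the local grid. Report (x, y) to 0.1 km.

Circle about each station: x² + y² = 34.95²; (x + 52.5)² + (y − 7.4)² = 60.96²; (x − 46.9)² + (y − 34.2)² = 45.01².
Subtracting pairs of circle equations eliminates x²+y² and gives linear equations (the radical axes):
-105.0 x + 14.8 y = 316.39
93.8 x + 68.4 y = 2564.85
Solving the 2×2 system: x ≈ 1.9, y ≈ 34.9 km.

(1.9, 34.9)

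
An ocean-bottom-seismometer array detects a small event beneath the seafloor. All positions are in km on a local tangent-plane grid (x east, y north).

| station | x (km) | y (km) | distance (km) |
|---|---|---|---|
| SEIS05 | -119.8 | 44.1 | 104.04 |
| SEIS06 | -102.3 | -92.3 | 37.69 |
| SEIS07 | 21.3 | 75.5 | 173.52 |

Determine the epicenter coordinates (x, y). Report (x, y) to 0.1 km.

x ≈ -91.8 km, y ≈ -56.1 km

Circle about each station: (x + 119.8)² + (y − 44.1)² = 104.04²; (x + 102.3)² + (y + 92.3)² = 37.69²; (x − 21.3)² + (y − 75.5)² = 173.52².
Subtracting pairs of circle equations eliminates x²+y² and gives linear equations (the radical axes):
35.0 x − 272.8 y = 12091.52
282.2 x + 62.8 y = -29427.78
Solving the 2×2 system: x ≈ -91.8, y ≈ -56.1 km.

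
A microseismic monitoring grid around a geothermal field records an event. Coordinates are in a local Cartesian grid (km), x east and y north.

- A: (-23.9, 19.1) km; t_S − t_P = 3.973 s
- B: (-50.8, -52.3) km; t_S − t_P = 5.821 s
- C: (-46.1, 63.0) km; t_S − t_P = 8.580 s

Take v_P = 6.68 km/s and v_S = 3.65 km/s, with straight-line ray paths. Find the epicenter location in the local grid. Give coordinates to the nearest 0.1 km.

x ≈ -43.7 km, y ≈ -6.0 km

Distance from S−P lag: d = Δt · v_P v_S / (v_P − v_S) = Δt · (6.68·3.65)/(6.68−3.65) ≈ 8.0469·Δt.
So d_A = 31.97, d_B = 46.84, d_C = 69.04 km.
Circle about each station: (x + 23.9)² + (y − 19.1)² = 31.97²; (x + 50.8)² + (y + 52.3)² = 46.84²; (x + 46.1)² + (y − 63.0)² = 69.04².
Subtracting pairs of circle equations eliminates x²+y² and gives linear equations (the radical axes):
-53.8 x − 142.8 y = 3208.01
-44.4 x + 87.8 y = 1413.75
Solving the 2×2 system: x ≈ -43.7, y ≈ -6.0 km.
Check against A (with the unrounded x, y): √((x + 23.9)²+(y − 19.1)²) = 31.97 ≈ 31.97 km. ✓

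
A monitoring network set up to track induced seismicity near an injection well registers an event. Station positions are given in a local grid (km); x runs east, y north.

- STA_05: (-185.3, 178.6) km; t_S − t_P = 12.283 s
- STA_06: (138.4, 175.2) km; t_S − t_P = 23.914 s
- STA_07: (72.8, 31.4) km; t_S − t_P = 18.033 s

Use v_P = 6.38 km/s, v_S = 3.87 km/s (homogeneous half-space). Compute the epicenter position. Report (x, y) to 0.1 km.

Distance from S−P lag: d = Δt · v_P v_S / (v_P − v_S) = Δt · (6.38·3.87)/(6.38−3.87) ≈ 9.8369·Δt.
So d_STA_05 = 120.83, d_STA_06 = 235.24, d_STA_07 = 177.39 km.
Circle about each station: (x + 185.3)² + (y − 178.6)² = 120.83²; (x − 138.4)² + (y − 175.2)² = 235.24²; (x − 72.8)² + (y − 31.4)² = 177.39².
Subtracting the STA_05 equation from the STA_06 and STA_07 equations removes the quadratic terms:
647.4 x − 6.8 y = -57122.42
516.2 x − 294.4 y = -76815.57
Solving the 2×2 system: x ≈ -87.1, y ≈ 108.2 km.

(-87.1, 108.2)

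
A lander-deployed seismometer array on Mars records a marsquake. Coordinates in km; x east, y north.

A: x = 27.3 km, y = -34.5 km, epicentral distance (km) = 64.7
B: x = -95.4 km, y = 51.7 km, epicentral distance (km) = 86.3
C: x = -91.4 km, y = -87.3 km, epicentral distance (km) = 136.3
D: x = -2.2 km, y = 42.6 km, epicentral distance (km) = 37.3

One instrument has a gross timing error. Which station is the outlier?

Solve using three stations at a time. Using A, B, D (subtract circle equations pairwise → linear system) gives (x, y) ≈ (-20.0, 9.7).
Distances from that point to each station vs reported:
  A: calculated 64.7 vs reported 64.7 → residual 0.0 km
  B: calculated 86.3 vs reported 86.3 → residual 0.0 km
  C: calculated 120.5 vs reported 136.3 → residual 15.8 km
  D: calculated 37.4 vs reported 37.3 → residual 0.1 km
A, B, D are mutually consistent (residuals ≈ 0); C is off by 15.8 km.

C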